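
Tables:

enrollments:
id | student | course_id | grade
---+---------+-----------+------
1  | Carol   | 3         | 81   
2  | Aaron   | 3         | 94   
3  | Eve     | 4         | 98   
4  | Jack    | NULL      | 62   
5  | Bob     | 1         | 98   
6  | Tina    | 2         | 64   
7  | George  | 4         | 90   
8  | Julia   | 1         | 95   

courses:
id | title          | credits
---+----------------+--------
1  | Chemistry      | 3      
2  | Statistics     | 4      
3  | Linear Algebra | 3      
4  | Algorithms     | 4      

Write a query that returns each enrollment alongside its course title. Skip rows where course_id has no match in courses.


INNER JOIN keeps only enrollments rows whose course_id matches an id in courses. Walk through each enrollment:
  - enrollment 1 (Carol): course_id=3 -> matches Linear Algebra
  - enrollment 2 (Aaron): course_id=3 -> matches Linear Algebra
  - enrollment 3 (Eve): course_id=4 -> matches Algorithms
  - enrollment 4 (Jack): course_id=NULL, no match -> dropped
  - enrollment 5 (Bob): course_id=1 -> matches Chemistry
  - enrollment 6 (Tina): course_id=2 -> matches Statistics
  - enrollment 7 (George): course_id=4 -> matches Algorithms
  - enrollment 8 (Julia): course_id=1 -> matches Chemistry
So 1 of 8 rows is dropped.

SQL:
SELECT a.student, b.title AS course
FROM enrollments a
INNER JOIN courses b ON a.course_id = b.id

Result:
student | course        
--------+---------------
Carol   | Linear Algebra
Aaron   | Linear Algebra
Eve     | Algorithms    
Bob     | Chemistry     
Tina    | Statistics    
George  | Algorithms    
Julia   | Chemistry     


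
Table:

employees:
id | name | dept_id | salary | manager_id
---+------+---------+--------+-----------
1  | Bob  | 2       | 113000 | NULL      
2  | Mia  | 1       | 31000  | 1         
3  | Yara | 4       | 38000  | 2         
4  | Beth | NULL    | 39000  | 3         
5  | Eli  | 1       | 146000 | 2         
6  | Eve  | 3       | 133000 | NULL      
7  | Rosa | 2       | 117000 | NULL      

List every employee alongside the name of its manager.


This is a self-join: employees is joined to a second copy of itself, matching each row's manager_id to another row's id. Use LEFT JOIN so rows with manager_id=NULL are kept.
  - employee 1 (Bob): manager_id=NULL -> NULL
  - employee 2 (Mia): manager_id=1 -> Bob
  - employee 3 (Yara): manager_id=2 -> Mia
  - employee 4 (Beth): manager_id=3 -> Yara
  - employee 5 (Eli): manager_id=2 -> Mia
  - employee 6 (Eve): manager_id=NULL -> NULL
  - employee 7 (Rosa): manager_id=NULL -> NULL

SQL:
SELECT a.name AS item, b.name AS manager
FROM employees a
LEFT JOIN employees b ON a.manager_id = b.id

Result:
item | manager
-----+--------
Bob  | NULL   
Mia  | Bob    
Yara | Mia    
Beth | Yara   
Eli  | Mia    
Eve  | NULL   
Rosa | NULL   


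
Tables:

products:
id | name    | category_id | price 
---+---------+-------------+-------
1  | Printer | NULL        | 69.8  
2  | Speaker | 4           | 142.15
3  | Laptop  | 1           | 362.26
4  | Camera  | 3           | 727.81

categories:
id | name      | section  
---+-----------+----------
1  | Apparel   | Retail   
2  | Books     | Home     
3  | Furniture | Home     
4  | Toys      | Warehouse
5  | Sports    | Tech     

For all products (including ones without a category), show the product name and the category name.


LEFT JOIN keeps every row from products (the left table); where category_id has no match in categories, the category columns become NULL. Walk through each product:
  - product 1 (Printer): category_id=NULL, no match -> kept with NULL
  - product 2 (Speaker): category_id=4 -> matches Toys
  - product 3 (Laptop): category_id=1 -> matches Apparel
  - product 4 (Camera): category_id=3 -> matches Furniture
All 4 rows appear; 1 has NULL category.

SQL:
SELECT a.name, b.name AS category
FROM products a
LEFT JOIN categories b ON a.category_id = b.id

Result:
name    | category 
--------+----------
Printer | NULL     
Speaker | Toys     
Laptop  | Apparel  
Camera  | Furniture


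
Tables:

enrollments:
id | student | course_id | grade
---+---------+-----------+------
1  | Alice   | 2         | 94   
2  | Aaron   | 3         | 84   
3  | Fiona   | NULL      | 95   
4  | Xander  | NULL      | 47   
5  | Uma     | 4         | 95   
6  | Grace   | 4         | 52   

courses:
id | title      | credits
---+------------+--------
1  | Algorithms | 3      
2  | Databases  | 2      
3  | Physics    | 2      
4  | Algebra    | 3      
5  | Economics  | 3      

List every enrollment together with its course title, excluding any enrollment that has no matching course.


INNER JOIN keeps only enrollments rows whose course_id matches an id in courses. Walk through each enrollment:
  - enrollment 1 (Alice): course_id=2 -> matches Databases
  - enrollment 2 (Aaron): course_id=3 -> matches Physics
  - enrollment 3 (Fiona): course_id=NULL, no match -> dropped
  - enrollment 4 (Xander): course_id=NULL, no match -> dropped
  - enrollment 5 (Uma): course_id=4 -> matches Algebra
  - enrollment 6 (Grace): course_id=4 -> matches Algebra
So 2 of 6 rows are dropped.

SQL:
SELECT a.student, b.title AS course
FROM enrollments a
INNER JOIN courses b ON a.course_id = b.id

Result:
student | course   
--------+----------
Alice   | Databases
Aaron   | Physics  
Uma     | Algebra  
Grace   | Algebra  


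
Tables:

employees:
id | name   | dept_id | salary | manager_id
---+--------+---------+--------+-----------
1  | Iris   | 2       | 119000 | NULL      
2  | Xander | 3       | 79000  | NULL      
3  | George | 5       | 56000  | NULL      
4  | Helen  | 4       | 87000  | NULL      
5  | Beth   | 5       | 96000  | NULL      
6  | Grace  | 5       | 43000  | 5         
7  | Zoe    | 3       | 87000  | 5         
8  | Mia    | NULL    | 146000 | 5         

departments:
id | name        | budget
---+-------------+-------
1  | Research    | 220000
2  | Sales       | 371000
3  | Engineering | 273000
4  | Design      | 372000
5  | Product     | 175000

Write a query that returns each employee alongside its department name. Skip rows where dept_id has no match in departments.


INNER JOIN keeps only employees rows whose dept_id matches an id in departments. Walk through each employee:
  - employee 1 (Iris): dept_id=2 -> matches Sales
  - employee 2 (Xander): dept_id=3 -> matches Engineering
  - employee 3 (George): dept_id=5 -> matches Product
  - employee 4 (Helen): dept_id=4 -> matches Design
  - employee 5 (Beth): dept_id=5 -> matches Product
  - employee 6 (Grace): dept_id=5 -> matches Product
  - employee 7 (Zoe): dept_id=3 -> matches Engineering
  - employee 8 (Mia): dept_id=NULL, no match -> dropped
So 1 of 8 rows is dropped.

SQL:
SELECT a.name, b.name AS department
FROM employees a
INNER JOIN departments b ON a.dept_id = b.id

Result:
name   | department 
-------+------------
Iris   | Sales      
Xander | Engineering
George | Product    
Helen  | Design     
Beth   | Product    
Grace  | Product    
Zoe    | Engineering


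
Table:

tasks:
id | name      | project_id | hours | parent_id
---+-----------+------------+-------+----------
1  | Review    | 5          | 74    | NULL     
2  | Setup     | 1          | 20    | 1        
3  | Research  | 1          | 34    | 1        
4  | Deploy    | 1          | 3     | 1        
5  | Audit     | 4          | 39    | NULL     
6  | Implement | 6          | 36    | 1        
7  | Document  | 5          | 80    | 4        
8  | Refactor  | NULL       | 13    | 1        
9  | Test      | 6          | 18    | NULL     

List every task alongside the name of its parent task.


This is a self-join: tasks is joined to a second copy of itself, matching each row's parent_id to another row's id. Use LEFT JOIN so rows with parent_id=NULL are kept.
  - task 1 (Review): parent_id=NULL -> NULL
  - task 2 (Setup): parent_id=1 -> Review
  - task 3 (Research): parent_id=1 -> Review
  - task 4 (Deploy): parent_id=1 -> Review
  - task 5 (Audit): parent_id=NULL -> NULL
  - task 6 (Implement): parent_id=1 -> Review
  - task 7 (Document): parent_id=4 -> Deploy
  - task 8 (Refactor): parent_id=1 -> Review
  - task 9 (Test): parent_id=NULL -> NULL

SQL:
SELECT a.name AS item, b.name AS parent
FROM tasks a
LEFT JOIN tasks b ON a.parent_id = b.id

Result:
item      | parent
----------+-------
Review    | NULL  
Setup     | Review
Research  | Review
Deploy    | Review
Audit     | NULL  
Implement | Review
Document  | Deploy
Refactor  | Review
Test      | NULL  


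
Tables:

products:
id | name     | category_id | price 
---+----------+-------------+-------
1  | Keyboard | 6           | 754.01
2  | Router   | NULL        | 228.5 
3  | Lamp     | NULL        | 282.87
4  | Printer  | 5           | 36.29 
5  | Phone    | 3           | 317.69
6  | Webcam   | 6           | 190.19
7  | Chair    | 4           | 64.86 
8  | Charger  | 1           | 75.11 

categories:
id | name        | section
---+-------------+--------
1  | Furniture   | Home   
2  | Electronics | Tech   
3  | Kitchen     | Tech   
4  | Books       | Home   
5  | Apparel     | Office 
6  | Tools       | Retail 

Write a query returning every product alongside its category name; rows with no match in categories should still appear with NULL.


LEFT JOIN keeps every row from products (the left table); where category_id has no match in categories, the category columns become NULL. Walk through each product:
  - product 1 (Keyboard): category_id=6 -> matches Tools
  - product 2 (Router): category_id=NULL, no match -> kept with NULL
  - product 3 (Lamp): category_id=NULL, no match -> kept with NULL
  - product 4 (Printer): category_id=5 -> matches Apparel
  - product 5 (Phone): category_id=3 -> matches Kitchen
  - product 6 (Webcam): category_id=6 -> matches Tools
  - product 7 (Chair): category_id=4 -> matches Books
  - product 8 (Charger): category_id=1 -> matches Furniture
All 8 rows appear; 2 have NULL category.

SQL:
SELECT a.name, b.name AS category
FROM products a
LEFT JOIN categories b ON a.category_id = b.id

Result:
name     | category 
---------+----------
Keyboard | Tools    
Router   | NULL     
Lamp     | NULL     
Printer  | Apparel  
Phone    | Kitchen  
Webcam   | Tools    
Chair    | Books    
Charger  | Furniture


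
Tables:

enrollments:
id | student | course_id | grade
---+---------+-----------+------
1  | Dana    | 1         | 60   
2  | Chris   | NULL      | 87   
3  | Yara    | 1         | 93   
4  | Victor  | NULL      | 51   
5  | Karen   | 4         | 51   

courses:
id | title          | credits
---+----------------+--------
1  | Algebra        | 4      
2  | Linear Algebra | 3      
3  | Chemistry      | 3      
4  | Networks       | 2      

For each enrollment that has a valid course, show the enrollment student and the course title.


INNER JOIN keeps only enrollments rows whose course_id matches an id in courses. Walk through each enrollment:
  - enrollment 1 (Dana): course_id=1 -> matches Algebra
  - enrollment 2 (Chris): course_id=NULL, no match -> dropped
  - enrollment 3 (Yara): course_id=1 -> matches Algebra
  - enrollment 4 (Victor): course_id=NULL, no match -> dropped
  - enrollment 5 (Karen): course_id=4 -> matches Networks
So 2 of 5 rows are dropped.

SQL:
SELECT a.student, b.title AS course
FROM enrollments a
INNER JOIN courses b ON a.course_id = b.id

Result:
student | course  
--------+---------
Dana    | Algebra 
Yara    | Algebra 
Karen   | Networks


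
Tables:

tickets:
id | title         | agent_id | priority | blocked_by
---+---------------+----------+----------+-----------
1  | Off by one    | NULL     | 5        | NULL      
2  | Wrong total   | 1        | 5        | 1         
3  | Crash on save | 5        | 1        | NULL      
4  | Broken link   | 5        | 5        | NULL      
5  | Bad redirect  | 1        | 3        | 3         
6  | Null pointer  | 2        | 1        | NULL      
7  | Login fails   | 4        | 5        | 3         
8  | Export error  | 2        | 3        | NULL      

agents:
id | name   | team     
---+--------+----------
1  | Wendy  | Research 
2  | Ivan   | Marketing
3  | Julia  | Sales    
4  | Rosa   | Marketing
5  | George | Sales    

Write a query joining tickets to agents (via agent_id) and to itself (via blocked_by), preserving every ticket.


Two LEFT JOINs from the same base table tickets: one to agents via agent_id, one to tickets itself via blocked_by. Both are LEFT so every ticket is preserved.
Match against agents:
  - ticket 1 (Off by one): agent_id=NULL, no match -> kept with NULL
  - ticket 2 (Wrong total): agent_id=1 -> matches Wendy
  - ticket 3 (Crash on save): agent_id=5 -> matches George
  - ticket 4 (Broken link): agent_id=5 -> matches George
  - ticket 5 (Bad redirect): agent_id=1 -> matches Wendy
  - ticket 6 (Null pointer): agent_id=2 -> matches Ivan
  - ticket 7 (Login fails): agent_id=4 -> matches Rosa
  - ticket 8 (Export error): agent_id=2 -> matches Ivan
Match against tickets (self):
  - ticket 1 (Off by one): blocked_by=NULL -> NULL
  - ticket 2 (Wrong total): blocked_by=1 -> Off by one
  - ticket 3 (Crash on save): blocked_by=NULL -> NULL
  - ticket 4 (Broken link): blocked_by=NULL -> NULL
  - ticket 5 (Bad redirect): blocked_by=3 -> Crash on save
  - ticket 6 (Null pointer): blocked_by=NULL -> NULL
  - ticket 7 (Login fails): blocked_by=3 -> Crash on save
  - ticket 8 (Export error): blocked_by=NULL -> NULL

SQL:
SELECT a.title, b.name AS agent, c.title AS blocked_by
FROM tickets a
LEFT JOIN agents b ON a.agent_id = b.id
LEFT JOIN tickets c ON a.blocked_by = c.id

Result:
title         | agent  | blocked_by   
--------------+--------+--------------
Off by one    | NULL   | NULL         
Wrong total   | Wendy  | Off by one   
Crash on save | George | NULL         
Broken link   | George | NULL         
Bad redirect  | Wendy  | Crash on save
Null pointer  | Ivan   | NULL         
Login fails   | Rosa   | Crash on save
Export error  | Ivan   | NULL         


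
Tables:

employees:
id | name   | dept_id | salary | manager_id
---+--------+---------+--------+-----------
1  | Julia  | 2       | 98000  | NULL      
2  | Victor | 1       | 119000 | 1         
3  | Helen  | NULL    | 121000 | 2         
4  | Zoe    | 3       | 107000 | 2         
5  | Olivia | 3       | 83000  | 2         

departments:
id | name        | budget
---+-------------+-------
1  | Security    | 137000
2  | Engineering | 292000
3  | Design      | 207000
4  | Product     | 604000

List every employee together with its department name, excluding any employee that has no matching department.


INNER JOIN keeps only employees rows whose dept_id matches an id in departments. Walk through each employee:
  - employee 1 (Julia): dept_id=2 -> matches Engineering
  - employee 2 (Victor): dept_id=1 -> matches Security
  - employee 3 (Helen): dept_id=NULL, no match -> dropped
  - employee 4 (Zoe): dept_id=3 -> matches Design
  - employee 5 (Olivia): dept_id=3 -> matches Design
So 1 of 5 rows is dropped.

SQL:
SELECT a.name, b.name AS department
FROM employees a
INNER JOIN departments b ON a.dept_id = b.id

Result:
name   | department 
-------+------------
Julia  | Engineering
Victor | Security   
Zoe    | Design     
Olivia | Design     


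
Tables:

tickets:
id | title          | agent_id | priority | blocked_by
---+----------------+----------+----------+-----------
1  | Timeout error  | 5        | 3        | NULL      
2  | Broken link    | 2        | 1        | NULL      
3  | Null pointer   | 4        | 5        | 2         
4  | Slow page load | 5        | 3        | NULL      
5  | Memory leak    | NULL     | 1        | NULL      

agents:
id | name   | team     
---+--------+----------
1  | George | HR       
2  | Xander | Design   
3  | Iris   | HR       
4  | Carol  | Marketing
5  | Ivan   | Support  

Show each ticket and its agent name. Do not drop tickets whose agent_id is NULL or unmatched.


LEFT JOIN keeps every row from tickets (the left table); where agent_id has no match in agents, the agent columns become NULL. Walk through each ticket:
  - ticket 1 (Timeout error): agent_id=5 -> matches Ivan
  - ticket 2 (Broken link): agent_id=2 -> matches Xander
  - ticket 3 (Null pointer): agent_id=4 -> matches Carol
  - ticket 4 (Slow page load): agent_id=5 -> matches Ivan
  - ticket 5 (Memory leak): agent_id=NULL, no match -> kept with NULL
All 5 rows appear; 1 has NULL agent.

SQL:
SELECT a.title, b.name AS agent
FROM tickets a
LEFT JOIN agents b ON a.agent_id = b.id

Result:
title          | agent 
---------------+-------
Timeout error  | Ivan  
Broken link    | Xander
Null pointer   | Carol 
Slow page load | Ivan  
Memory leak    | NULL  


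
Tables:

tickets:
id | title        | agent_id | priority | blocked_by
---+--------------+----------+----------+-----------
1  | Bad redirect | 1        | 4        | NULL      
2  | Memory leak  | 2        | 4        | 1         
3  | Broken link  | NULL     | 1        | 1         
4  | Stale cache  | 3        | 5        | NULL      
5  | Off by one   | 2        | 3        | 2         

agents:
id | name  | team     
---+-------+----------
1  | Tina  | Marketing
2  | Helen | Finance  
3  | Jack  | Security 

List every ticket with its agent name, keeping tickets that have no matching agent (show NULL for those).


LEFT JOIN keeps every row from tickets (the left table); where agent_id has no match in agents, the agent columns become NULL. Walk through each ticket:
  - ticket 1 (Bad redirect): agent_id=1 -> matches Tina
  - ticket 2 (Memory leak): agent_id=2 -> matches Helen
  - ticket 3 (Broken link): agent_id=NULL, no match -> kept with NULL
  - ticket 4 (Stale cache): agent_id=3 -> matches Jack
  - ticket 5 (Off by one): agent_id=2 -> matches Helen
All 5 rows appear; 1 has NULL agent.

SQL:
SELECT a.title, b.name AS agent
FROM tickets a
LEFT JOIN agents b ON a.agent_id = b.id

Result:
title        | agent
-------------+------
Bad redirect | Tina 
Memory leak  | Helen
Broken link  | NULL 
Stale cache  | Jack 
Off by one   | Helen


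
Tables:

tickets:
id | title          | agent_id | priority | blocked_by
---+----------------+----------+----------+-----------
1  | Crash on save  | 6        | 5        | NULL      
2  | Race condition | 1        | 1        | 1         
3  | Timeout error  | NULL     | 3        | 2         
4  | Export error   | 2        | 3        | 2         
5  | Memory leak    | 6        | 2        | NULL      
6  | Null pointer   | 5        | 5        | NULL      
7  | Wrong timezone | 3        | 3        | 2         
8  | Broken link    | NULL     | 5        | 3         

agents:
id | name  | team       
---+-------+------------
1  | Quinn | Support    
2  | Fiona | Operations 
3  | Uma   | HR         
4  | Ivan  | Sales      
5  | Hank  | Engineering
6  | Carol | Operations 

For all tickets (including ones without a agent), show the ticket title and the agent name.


LEFT JOIN keeps every row from tickets (the left table); where agent_id has no match in agents, the agent columns become NULL. Walk through each ticket:
  - ticket 1 (Crash on save): agent_id=6 -> matches Carol
  - ticket 2 (Race condition): agent_id=1 -> matches Quinn
  - ticket 3 (Timeout error): agent_id=NULL, no match -> kept with NULL
  - ticket 4 (Export error): agent_id=2 -> matches Fiona
  - ticket 5 (Memory leak): agent_id=6 -> matches Carol
  - ticket 6 (Null pointer): agent_id=5 -> matches Hank
  - ticket 7 (Wrong timezone): agent_id=3 -> matches Uma
  - ticket 8 (Broken link): agent_id=NULL, no match -> kept with NULL
All 8 rows appear; 2 have NULL agent.

SQL:
SELECT a.title, b.name AS agent
FROM tickets a
LEFT JOIN agents b ON a.agent_id = b.id

Result:
title          | agent
---------------+------
Crash on save  | Carol
Race condition | Quinn
Timeout error  | NULL 
Export error   | Fiona
Memory leak    | Carol
Null pointer   | Hank 
Wrong timezone | Uma  
Broken link    | NULL 


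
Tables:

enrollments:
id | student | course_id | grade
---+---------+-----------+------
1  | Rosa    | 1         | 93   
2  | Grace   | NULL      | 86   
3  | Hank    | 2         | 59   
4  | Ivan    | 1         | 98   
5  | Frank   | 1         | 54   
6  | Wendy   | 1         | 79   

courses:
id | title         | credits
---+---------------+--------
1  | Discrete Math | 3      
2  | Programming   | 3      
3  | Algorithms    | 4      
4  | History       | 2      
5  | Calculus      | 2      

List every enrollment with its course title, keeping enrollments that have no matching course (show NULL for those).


LEFT JOIN keeps every row from enrollments (the left table); where course_id has no match in courses, the course columns become NULL. Walk through each enrollment:
  - enrollment 1 (Rosa): course_id=1 -> matches Discrete Math
  - enrollment 2 (Grace): course_id=NULL, no match -> kept with NULL
  - enrollment 3 (Hank): course_id=2 -> matches Programming
  - enrollment 4 (Ivan): course_id=1 -> matches Discrete Math
  - enrollment 5 (Frank): course_id=1 -> matches Discrete Math
  - enrollment 6 (Wendy): course_id=1 -> matches Discrete Math
All 6 rows appear; 1 has NULL course.

SQL:
SELECT a.student, b.title AS course
FROM enrollments a
LEFT JOIN courses b ON a.course_id = b.id

Result:
student | course       
--------+--------------
Rosa    | Discrete Math
Grace   | NULL         
Hank    | Programming  
Ivan    | Discrete Math
Frank   | Discrete Math
Wendy   | Discrete Math


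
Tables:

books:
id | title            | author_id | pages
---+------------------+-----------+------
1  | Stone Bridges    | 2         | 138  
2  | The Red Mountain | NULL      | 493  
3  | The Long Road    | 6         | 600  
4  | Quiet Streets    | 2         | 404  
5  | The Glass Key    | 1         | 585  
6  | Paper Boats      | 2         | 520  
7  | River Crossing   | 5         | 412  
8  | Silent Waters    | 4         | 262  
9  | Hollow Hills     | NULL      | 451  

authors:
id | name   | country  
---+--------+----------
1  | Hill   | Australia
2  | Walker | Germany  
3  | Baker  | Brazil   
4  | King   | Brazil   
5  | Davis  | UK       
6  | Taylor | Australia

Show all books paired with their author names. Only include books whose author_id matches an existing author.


INNER JOIN keeps only books rows whose author_id matches an id in authors. Walk through each book:
  - book 1 (Stone Bridges): author_id=2 -> matches Walker
  - book 2 (The Red Mountain): author_id=NULL, no match -> dropped
  - book 3 (The Long Road): author_id=6 -> matches Taylor
  - book 4 (Quiet Streets): author_id=2 -> matches Walker
  - book 5 (The Glass Key): author_id=1 -> matches Hill
  - book 6 (Paper Boats): author_id=2 -> matches Walker
  - book 7 (River Crossing): author_id=5 -> matches Davis
  - book 8 (Silent Waters): author_id=4 -> matches King
  - book 9 (Hollow Hills): author_id=NULL, no match -> dropped
So 2 of 9 rows are dropped.

SQL:
SELECT a.title, b.name AS author
FROM books a
INNER JOIN authors b ON a.author_id = b.id

Result:
title          | author
---------------+-------
Stone Bridges  | Walker
The Long Road  | Taylor
Quiet Streets  | Walker
The Glass Key  | Hill  
Paper Boats    | Walker
River Crossing | Davis 
Silent Waters  | King  


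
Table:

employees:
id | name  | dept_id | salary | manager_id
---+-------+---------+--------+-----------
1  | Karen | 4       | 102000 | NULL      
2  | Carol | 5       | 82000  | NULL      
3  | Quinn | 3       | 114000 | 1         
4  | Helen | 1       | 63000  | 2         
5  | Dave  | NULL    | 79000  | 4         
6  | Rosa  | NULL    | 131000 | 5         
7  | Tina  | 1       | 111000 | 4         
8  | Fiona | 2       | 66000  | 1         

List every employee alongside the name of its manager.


This is a self-join: employees is joined to a second copy of itself, matching each row's manager_id to another row's id. Use LEFT JOIN so rows with manager_id=NULL are kept.
  - employee 1 (Karen): manager_id=NULL -> NULL
  - employee 2 (Carol): manager_id=NULL -> NULL
  - employee 3 (Quinn): manager_id=1 -> Karen
  - employee 4 (Helen): manager_id=2 -> Carol
  - employee 5 (Dave): manager_id=4 -> Helen
  - employee 6 (Rosa): manager_id=5 -> Dave
  - employee 7 (Tina): manager_id=4 -> Helen
  - employee 8 (Fiona): manager_id=1 -> Karen

SQL:
SELECT a.name AS item, b.name AS manager
FROM employees a
LEFT JOIN employees b ON a.manager_id = b.id

Result:
item  | manager
------+--------
Karen | NULL   
Carol | NULL   
Quinn | Karen  
Helen | Carol  
Dave  | Helen  
Rosa  | Dave   
Tina  | Helen  
Fiona | Karen  


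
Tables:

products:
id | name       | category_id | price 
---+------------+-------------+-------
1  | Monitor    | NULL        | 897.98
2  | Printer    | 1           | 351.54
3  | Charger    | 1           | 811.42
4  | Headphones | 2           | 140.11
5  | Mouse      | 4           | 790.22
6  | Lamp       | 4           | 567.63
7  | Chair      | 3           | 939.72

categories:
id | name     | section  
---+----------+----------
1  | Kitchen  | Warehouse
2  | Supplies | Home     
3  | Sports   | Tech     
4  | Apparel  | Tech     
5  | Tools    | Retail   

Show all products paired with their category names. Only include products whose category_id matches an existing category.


INNER JOIN keeps only products rows whose category_id matches an id in categories. Walk through each product:
  - product 1 (Monitor): category_id=NULL, no match -> dropped
  - product 2 (Printer): category_id=1 -> matches Kitchen
  - product 3 (Charger): category_id=1 -> matches Kitchen
  - product 4 (Headphones): category_id=2 -> matches Supplies
  - product 5 (Mouse): category_id=4 -> matches Apparel
  - product 6 (Lamp): category_id=4 -> matches Apparel
  - product 7 (Chair): category_id=3 -> matches Sports
So 1 of 7 rows is dropped.

SQL:
SELECT a.name, b.name AS category
FROM products a
INNER JOIN categories b ON a.category_id = b.id

Result:
name       | category
-----------+---------
Printer    | Kitchen 
Charger    | Kitchen 
Headphones | Supplies
Mouse      | Apparel 
Lamp       | Apparel 
Chair      | Sports  


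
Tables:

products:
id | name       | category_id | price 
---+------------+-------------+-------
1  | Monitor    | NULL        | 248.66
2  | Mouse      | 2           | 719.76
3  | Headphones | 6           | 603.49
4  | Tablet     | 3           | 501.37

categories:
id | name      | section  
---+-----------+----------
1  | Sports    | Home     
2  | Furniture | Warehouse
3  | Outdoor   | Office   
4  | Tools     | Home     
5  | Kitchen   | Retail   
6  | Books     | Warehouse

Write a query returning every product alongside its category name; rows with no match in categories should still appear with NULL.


LEFT JOIN keeps every row from products (the left table); where category_id has no match in categories, the category columns become NULL. Walk through each product:
  - product 1 (Monitor): category_id=NULL, no match -> kept with NULL
  - product 2 (Mouse): category_id=2 -> matches Furniture
  - product 3 (Headphones): category_id=6 -> matches Books
  - product 4 (Tablet): category_id=3 -> matches Outdoor
All 4 rows appear; 1 has NULL category.

SQL:
SELECT a.name, b.name AS category
FROM products a
LEFT JOIN categories b ON a.category_id = b.id

Result:
name       | category 
-----------+----------
Monitor    | NULL     
Mouse      | Furniture
Headphones | Books    
Tablet     | Outdoor  


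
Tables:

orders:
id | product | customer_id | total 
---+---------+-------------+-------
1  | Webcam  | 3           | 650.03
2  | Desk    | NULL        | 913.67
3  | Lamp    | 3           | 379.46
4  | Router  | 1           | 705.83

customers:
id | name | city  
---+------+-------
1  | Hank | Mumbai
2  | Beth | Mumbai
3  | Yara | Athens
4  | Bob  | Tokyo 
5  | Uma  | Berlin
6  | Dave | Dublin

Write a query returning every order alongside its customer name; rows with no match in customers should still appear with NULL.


LEFT JOIN keeps every row from orders (the left table); where customer_id has no match in customers, the customer columns become NULL. Walk through each order:
  - order 1 (Webcam): customer_id=3 -> matches Yara
  - order 2 (Desk): customer_id=NULL, no match -> kept with NULL
  - order 3 (Lamp): customer_id=3 -> matches Yara
  - order 4 (Router): customer_id=1 -> matches Hank
All 4 rows appear; 1 has NULL customer.

SQL:
SELECT a.product, b.name AS customer
FROM orders a
LEFT JOIN customers b ON a.customer_id = b.id

Result:
product | customer
--------+---------
Webcam  | Yara    
Desk    | NULL    
Lamp    | Yara    
Router  | Hank    


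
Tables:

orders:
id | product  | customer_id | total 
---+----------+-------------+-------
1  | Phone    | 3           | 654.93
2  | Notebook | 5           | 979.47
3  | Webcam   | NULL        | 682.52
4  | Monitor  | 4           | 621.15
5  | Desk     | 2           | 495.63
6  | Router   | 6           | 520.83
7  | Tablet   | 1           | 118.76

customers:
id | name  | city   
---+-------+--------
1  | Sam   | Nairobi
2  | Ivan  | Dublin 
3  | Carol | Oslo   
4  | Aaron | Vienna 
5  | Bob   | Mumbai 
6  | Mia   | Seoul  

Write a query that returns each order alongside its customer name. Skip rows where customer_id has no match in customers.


INNER JOIN keeps only orders rows whose customer_id matches an id in customers. Walk through each order:
  - order 1 (Phone): customer_id=3 -> matches Carol
  - order 2 (Notebook): customer_id=5 -> matches Bob
  - order 3 (Webcam): customer_id=NULL, no match -> dropped
  - order 4 (Monitor): customer_id=4 -> matches Aaron
  - order 5 (Desk): customer_id=2 -> matches Ivan
  - order 6 (Router): customer_id=6 -> matches Mia
  - order 7 (Tablet): customer_id=1 -> matches Sam
So 1 of 7 rows is dropped.

SQL:
SELECT a.product, b.name AS customer
FROM orders a
INNER JOIN customers b ON a.customer_id = b.id

Result:
product  | customer
---------+---------
Phone    | Carol   
Notebook | Bob     
Monitor  | Aaron   
Desk     | Ivan    
Router   | Mia     
Tablet   | Sam     


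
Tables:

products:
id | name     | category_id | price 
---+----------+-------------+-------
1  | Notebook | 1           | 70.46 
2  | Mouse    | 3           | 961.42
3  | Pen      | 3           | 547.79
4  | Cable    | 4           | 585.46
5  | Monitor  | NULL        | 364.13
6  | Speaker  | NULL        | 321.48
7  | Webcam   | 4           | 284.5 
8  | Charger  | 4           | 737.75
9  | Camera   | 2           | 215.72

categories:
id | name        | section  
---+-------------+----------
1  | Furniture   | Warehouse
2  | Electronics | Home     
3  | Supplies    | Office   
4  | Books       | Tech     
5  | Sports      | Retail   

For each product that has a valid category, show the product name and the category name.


INNER JOIN keeps only products rows whose category_id matches an id in categories. Walk through each product:
  - product 1 (Notebook): category_id=1 -> matches Furniture
  - product 2 (Mouse): category_id=3 -> matches Supplies
  - product 3 (Pen): category_id=3 -> matches Supplies
  - product 4 (Cable): category_id=4 -> matches Books
  - product 5 (Monitor): category_id=NULL, no match -> dropped
  - product 6 (Speaker): category_id=NULL, no match -> dropped
  - product 7 (Webcam): category_id=4 -> matches Books
  - product 8 (Charger): category_id=4 -> matches Books
  - product 9 (Camera): category_id=2 -> matches Electronics
So 2 of 9 rows are dropped.

SQL:
SELECT a.name, b.name AS category
FROM products a
INNER JOIN categories b ON a.category_id = b.id

Result:
name     | category   
---------+------------
Notebook | Furniture  
Mouse    | Supplies   
Pen      | Supplies   
Cable    | Books      
Webcam   | Books      
Charger  | Books      
Camera   | Electronics


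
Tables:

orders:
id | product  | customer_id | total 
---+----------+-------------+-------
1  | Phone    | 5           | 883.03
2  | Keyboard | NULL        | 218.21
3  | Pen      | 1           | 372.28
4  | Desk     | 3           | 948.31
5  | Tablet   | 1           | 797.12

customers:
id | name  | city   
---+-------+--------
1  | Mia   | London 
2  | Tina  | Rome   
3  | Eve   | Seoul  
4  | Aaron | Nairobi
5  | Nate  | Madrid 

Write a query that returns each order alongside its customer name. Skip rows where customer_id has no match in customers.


INNER JOIN keeps only orders rows whose customer_id matches an id in customers. Walk through each order:
  - order 1 (Phone): customer_id=5 -> matches Nate
  - order 2 (Keyboard): customer_id=NULL, no match -> dropped
  - order 3 (Pen): customer_id=1 -> matches Mia
  - order 4 (Desk): customer_id=3 -> matches Eve
  - order 5 (Tablet): customer_id=1 -> matches Mia
So 1 of 5 rows is dropped.

SQL:
SELECT a.product, b.name AS customer
FROM orders a
INNER JOIN customers b ON a.customer_id = b.id

Result:
product | customer
--------+---------
Phone   | Nate    
Pen     | Mia     
Desk    | Eve     
Tablet  | Mia     


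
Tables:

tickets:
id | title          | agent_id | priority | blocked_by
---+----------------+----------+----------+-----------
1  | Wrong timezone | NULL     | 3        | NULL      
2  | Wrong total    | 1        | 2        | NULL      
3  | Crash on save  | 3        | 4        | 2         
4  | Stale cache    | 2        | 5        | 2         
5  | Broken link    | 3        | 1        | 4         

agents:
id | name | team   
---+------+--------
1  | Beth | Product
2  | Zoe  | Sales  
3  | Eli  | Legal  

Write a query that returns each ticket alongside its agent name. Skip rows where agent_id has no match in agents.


INNER JOIN keeps only tickets rows whose agent_id matches an id in agents. Walk through each ticket:
  - ticket 1 (Wrong timezone): agent_id=NULL, no match -> dropped
  - ticket 2 (Wrong total): agent_id=1 -> matches Beth
  - ticket 3 (Crash on save): agent_id=3 -> matches Eli
  - ticket 4 (Stale cache): agent_id=2 -> matches Zoe
  - ticket 5 (Broken link): agent_id=3 -> matches Eli
So 1 of 5 rows is dropped.

SQL:
SELECT a.title, b.name AS agent
FROM tickets a
INNER JOIN agents b ON a.agent_id = b.id

Result:
title         | agent
--------------+------
Wrong total   | Beth 
Crash on save | Eli  
Stale cache   | Zoe  
Broken link   | Eli  


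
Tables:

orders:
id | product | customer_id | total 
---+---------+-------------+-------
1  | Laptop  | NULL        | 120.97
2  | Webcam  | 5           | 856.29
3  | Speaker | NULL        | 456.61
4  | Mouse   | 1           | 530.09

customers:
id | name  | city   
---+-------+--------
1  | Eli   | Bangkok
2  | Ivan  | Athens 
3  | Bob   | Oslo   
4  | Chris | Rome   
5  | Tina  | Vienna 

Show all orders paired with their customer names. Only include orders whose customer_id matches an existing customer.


INNER JOIN keeps only orders rows whose customer_id matches an id in customers. Walk through each order:
  - order 1 (Laptop): customer_id=NULL, no match -> dropped
  - order 2 (Webcam): customer_id=5 -> matches Tina
  - order 3 (Speaker): customer_id=NULL, no match -> dropped
  - order 4 (Mouse): customer_id=1 -> matches Eli
So 2 of 4 rows are dropped.

SQL:
SELECT a.product, b.name AS customer
FROM orders a
INNER JOIN customers b ON a.customer_id = b.id

Result:
product | customer
--------+---------
Webcam  | Tina    
Mouse   | Eli     


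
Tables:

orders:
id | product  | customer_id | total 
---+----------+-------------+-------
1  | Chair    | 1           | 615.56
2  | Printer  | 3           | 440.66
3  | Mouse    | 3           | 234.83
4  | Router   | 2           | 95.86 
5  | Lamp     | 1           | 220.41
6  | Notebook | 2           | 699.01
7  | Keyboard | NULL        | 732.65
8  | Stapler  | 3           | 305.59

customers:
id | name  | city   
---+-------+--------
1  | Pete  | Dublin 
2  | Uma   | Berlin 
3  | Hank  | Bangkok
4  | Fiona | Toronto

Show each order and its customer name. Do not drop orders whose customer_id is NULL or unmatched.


LEFT JOIN keeps every row from orders (the left table); where customer_id has no match in customers, the customer columns become NULL. Walk through each order:
  - order 1 (Chair): customer_id=1 -> matches Pete
  - order 2 (Printer): customer_id=3 -> matches Hank
  - order 3 (Mouse): customer_id=3 -> matches Hank
  - order 4 (Router): customer_id=2 -> matches Uma
  - order 5 (Lamp): customer_id=1 -> matches Pete
  - order 6 (Notebook): customer_id=2 -> matches Uma
  - order 7 (Keyboard): customer_id=NULL, no match -> kept with NULL
  - order 8 (Stapler): customer_id=3 -> matches Hank
All 8 rows appear; 1 has NULL customer.

SQL:
SELECT a.product, b.name AS customer
FROM orders a
LEFT JOIN customers b ON a.customer_id = b.id

Result:
product  | customer
---------+---------
Chair    | Pete    
Printer  | Hank    
Mouse    | Hank    
Router   | Uma     
Lamp     | Pete    
Notebook | Uma     
Keyboard | NULL    
Stapler  | Hank    


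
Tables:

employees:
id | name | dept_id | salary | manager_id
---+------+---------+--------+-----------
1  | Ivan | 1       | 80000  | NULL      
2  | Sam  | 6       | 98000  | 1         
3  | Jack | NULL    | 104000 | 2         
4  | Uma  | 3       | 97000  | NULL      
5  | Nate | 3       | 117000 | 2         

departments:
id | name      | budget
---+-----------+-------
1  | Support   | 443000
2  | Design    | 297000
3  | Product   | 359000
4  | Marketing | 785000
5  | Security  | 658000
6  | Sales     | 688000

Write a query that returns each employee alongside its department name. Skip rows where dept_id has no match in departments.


INNER JOIN keeps only employees rows whose dept_id matches an id in departments. Walk through each employee:
  - employee 1 (Ivan): dept_id=1 -> matches Support
  - employee 2 (Sam): dept_id=6 -> matches Sales
  - employee 3 (Jack): dept_id=NULL, no match -> dropped
  - employee 4 (Uma): dept_id=3 -> matches Product
  - employee 5 (Nate): dept_id=3 -> matches Product
So 1 of 5 rows is dropped.

SQL:
SELECT a.name, b.name AS department
FROM employees a
INNER JOIN departments b ON a.dept_id = b.id

Result:
name | department
-----+-----------
Ivan | Support   
Sam  | Sales     
Uma  | Product   
Nate | Product   


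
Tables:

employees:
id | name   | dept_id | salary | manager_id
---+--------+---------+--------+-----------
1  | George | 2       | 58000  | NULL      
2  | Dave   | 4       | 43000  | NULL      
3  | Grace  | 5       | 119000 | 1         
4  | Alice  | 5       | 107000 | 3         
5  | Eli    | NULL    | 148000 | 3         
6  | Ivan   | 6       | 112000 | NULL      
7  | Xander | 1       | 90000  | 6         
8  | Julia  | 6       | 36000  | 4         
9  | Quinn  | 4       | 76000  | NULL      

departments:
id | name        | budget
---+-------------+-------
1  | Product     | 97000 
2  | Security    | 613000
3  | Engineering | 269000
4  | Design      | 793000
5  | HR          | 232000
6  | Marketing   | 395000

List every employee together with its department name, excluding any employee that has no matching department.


INNER JOIN keeps only employees rows whose dept_id matches an id in departments. Walk through each employee:
  - employee 1 (George): dept_id=2 -> matches Security
  - employee 2 (Dave): dept_id=4 -> matches Design
  - employee 3 (Grace): dept_id=5 -> matches HR
  - employee 4 (Alice): dept_id=5 -> matches HR
  - employee 5 (Eli): dept_id=NULL, no match -> dropped
  - employee 6 (Ivan): dept_id=6 -> matches Marketing
  - employee 7 (Xander): dept_id=1 -> matches Product
  - employee 8 (Julia): dept_id=6 -> matches Marketing
  - employee 9 (Quinn): dept_id=4 -> matches Design
So 1 of 9 rows is dropped.

SQL:
SELECT a.name, b.name AS department
FROM employees a
INNER JOIN departments b ON a.dept_id = b.id

Result:
name   | department
-------+-----------
George | Security  
Dave   | Design    
Grace  | HR        
Alice  | HR        
Ivan   | Marketing 
Xander | Product   
Julia  | Marketing 
Quinn  | Design    


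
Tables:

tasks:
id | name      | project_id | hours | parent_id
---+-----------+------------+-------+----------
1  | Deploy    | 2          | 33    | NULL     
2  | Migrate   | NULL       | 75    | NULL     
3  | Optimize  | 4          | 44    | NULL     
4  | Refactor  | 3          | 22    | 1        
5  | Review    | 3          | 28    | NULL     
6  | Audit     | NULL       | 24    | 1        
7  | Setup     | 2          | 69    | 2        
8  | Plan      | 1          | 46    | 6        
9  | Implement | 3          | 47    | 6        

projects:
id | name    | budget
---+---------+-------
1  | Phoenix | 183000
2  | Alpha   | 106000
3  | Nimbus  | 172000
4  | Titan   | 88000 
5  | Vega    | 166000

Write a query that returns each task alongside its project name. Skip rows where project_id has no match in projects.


INNER JOIN keeps only tasks rows whose project_id matches an id in projects. Walk through each task:
  - task 1 (Deploy): project_id=2 -> matches Alpha
  - task 2 (Migrate): project_id=NULL, no match -> dropped
  - task 3 (Optimize): project_id=4 -> matches Titan
  - task 4 (Refactor): project_id=3 -> matches Nimbus
  - task 5 (Review): project_id=3 -> matches Nimbus
  - task 6 (Audit): project_id=NULL, no match -> dropped
  - task 7 (Setup): project_id=2 -> matches Alpha
  - task 8 (Plan): project_id=1 -> matches Phoenix
  - task 9 (Implement): project_id=3 -> matches Nimbus
So 2 of 9 rows are dropped.

SQL:
SELECT a.name, b.name AS project
FROM tasks a
INNER JOIN projects b ON a.project_id = b.id

Result:
name      | project
----------+--------
Deploy    | Alpha  
Optimize  | Titan  
Refactor  | Nimbus 
Review    | Nimbus 
Setup     | Alpha  
Plan      | Phoenix
Implement | Nimbus 
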